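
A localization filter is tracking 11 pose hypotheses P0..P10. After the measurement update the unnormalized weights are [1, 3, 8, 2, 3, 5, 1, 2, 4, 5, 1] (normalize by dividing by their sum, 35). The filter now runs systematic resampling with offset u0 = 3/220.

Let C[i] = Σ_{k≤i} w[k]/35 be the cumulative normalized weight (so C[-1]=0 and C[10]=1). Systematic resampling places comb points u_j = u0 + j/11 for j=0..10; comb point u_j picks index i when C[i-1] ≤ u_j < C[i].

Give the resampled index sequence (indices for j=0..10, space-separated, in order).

0 1 2 2 3 4 5 6 8 9 9

C = [1/35, 4/35, 12/35, 2/5, 17/35, 22/35, 23/35, 5/7, 29/35, 34/35, 1]
j=0: u_0=3/220 ∈ [0, 1/35) → index 0
j=1: u_1=23/220 ∈ [1/35, 4/35) → index 1
j=2: u_2=43/220 ∈ [4/35, 12/35) → index 2
j=3: u_3=63/220 ∈ [4/35, 12/35) → index 2
j=4: u_4=83/220 ∈ [12/35, 2/5) → index 3
j=5: u_5=103/220 ∈ [2/5, 17/35) → index 4
j=6: u_6=123/220 ∈ [17/35, 22/35) → index 5
j=7: u_7=13/20 ∈ [22/35, 23/35) → index 6
j=8: u_8=163/220 ∈ [5/7, 29/35) → index 8
j=9: u_9=183/220 ∈ [29/35, 34/35) → index 9
j=10: u_10=203/220 ∈ [29/35, 34/35) → index 9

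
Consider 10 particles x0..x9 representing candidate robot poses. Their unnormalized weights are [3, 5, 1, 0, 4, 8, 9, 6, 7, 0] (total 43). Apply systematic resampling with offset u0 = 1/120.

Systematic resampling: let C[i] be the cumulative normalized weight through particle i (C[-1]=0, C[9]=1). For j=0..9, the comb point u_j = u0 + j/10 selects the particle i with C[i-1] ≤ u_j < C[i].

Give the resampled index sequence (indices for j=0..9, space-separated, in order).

0 1 2 5 5 6 6 7 7 8

C = [3/43, 8/43, 9/43, 9/43, 13/43, 21/43, 30/43, 36/43, 1, 1]
j=0: u_0=1/120 ∈ [0, 3/43) → index 0
j=1: u_1=13/120 ∈ [3/43, 8/43) → index 1
j=2: u_2=5/24 ∈ [8/43, 9/43) → index 2
j=3: u_3=37/120 ∈ [13/43, 21/43) → index 5
j=4: u_4=49/120 ∈ [13/43, 21/43) → index 5
j=5: u_5=61/120 ∈ [21/43, 30/43) → index 6
j=6: u_6=73/120 ∈ [21/43, 30/43) → index 6
j=7: u_7=17/24 ∈ [30/43, 36/43) → index 7
j=8: u_8=97/120 ∈ [30/43, 36/43) → index 7
j=9: u_9=109/120 ∈ [36/43, 1) → index 8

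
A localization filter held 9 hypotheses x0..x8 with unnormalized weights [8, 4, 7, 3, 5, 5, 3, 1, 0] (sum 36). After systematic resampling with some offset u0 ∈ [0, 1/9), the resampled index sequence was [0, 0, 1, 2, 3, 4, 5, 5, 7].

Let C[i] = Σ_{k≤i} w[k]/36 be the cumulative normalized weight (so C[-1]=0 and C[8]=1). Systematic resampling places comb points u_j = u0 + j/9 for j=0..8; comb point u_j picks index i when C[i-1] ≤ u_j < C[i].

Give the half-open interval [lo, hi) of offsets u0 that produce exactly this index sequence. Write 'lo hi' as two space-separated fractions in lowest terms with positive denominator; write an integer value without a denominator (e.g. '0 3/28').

C = [2/9, 1/3, 19/36, 11/18, 3/4, 8/9, 35/36, 1, 1]
j=0 picked index 0: u0 ∈ [0, 2/9)
j=1 picked index 0: u0 ∈ [-1/9, 1/9)
j=2 picked index 1: u0 ∈ [0, 1/9)
j=3 picked index 2: u0 ∈ [0, 7/36)
j=4 picked index 3: u0 ∈ [1/12, 1/6)
j=5 picked index 4: u0 ∈ [1/18, 7/36)
j=6 picked index 5: u0 ∈ [1/12, 2/9)
j=7 picked index 5: u0 ∈ [-1/36, 1/9)
j=8 picked index 7: u0 ∈ [1/12, 1/9)
intersection: [1/12, 1/9)

1/12 1/9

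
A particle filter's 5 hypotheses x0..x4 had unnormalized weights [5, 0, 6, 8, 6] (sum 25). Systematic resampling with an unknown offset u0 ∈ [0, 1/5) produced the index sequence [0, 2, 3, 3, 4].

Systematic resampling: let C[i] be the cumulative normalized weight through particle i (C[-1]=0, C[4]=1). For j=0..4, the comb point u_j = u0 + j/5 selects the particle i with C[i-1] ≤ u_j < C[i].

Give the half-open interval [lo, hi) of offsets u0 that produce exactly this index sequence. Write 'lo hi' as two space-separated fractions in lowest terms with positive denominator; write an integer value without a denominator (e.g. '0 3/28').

C = [1/5, 1/5, 11/25, 19/25, 1]
j=0 picked index 0: u0 ∈ [0, 1/5)
j=1 picked index 2: u0 ∈ [0, 6/25)
j=2 picked index 3: u0 ∈ [1/25, 9/25)
j=3 picked index 3: u0 ∈ [-4/25, 4/25)
j=4 picked index 4: u0 ∈ [-1/25, 1/5)
intersection: [1/25, 4/25)

1/25 4/25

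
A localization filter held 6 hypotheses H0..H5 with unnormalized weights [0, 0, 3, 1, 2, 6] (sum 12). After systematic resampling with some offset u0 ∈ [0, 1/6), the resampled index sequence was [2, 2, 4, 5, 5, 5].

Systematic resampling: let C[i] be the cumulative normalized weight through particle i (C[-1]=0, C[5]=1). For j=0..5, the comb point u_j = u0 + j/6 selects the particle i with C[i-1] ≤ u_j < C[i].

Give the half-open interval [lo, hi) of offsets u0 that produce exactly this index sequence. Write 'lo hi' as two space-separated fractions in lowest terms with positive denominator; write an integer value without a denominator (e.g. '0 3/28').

C = [0, 0, 1/4, 1/3, 1/2, 1]
j=0 picked index 2: u0 ∈ [0, 1/4)
j=1 picked index 2: u0 ∈ [-1/6, 1/12)
j=2 picked index 4: u0 ∈ [0, 1/6)
j=3 picked index 5: u0 ∈ [0, 1/2)
j=4 picked index 5: u0 ∈ [-1/6, 1/3)
j=5 picked index 5: u0 ∈ [-1/3, 1/6)
intersection: [0, 1/12)

0 1/12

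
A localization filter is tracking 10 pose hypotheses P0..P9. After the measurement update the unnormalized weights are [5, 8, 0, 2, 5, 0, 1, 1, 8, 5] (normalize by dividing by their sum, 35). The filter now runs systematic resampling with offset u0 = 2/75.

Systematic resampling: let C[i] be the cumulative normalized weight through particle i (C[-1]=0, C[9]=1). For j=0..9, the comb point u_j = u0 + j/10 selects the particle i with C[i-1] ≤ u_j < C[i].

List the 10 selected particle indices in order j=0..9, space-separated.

0 0 1 1 3 4 7 8 8 9

C = [1/7, 13/35, 13/35, 3/7, 4/7, 4/7, 3/5, 22/35, 6/7, 1]
j=0: u_0=2/75 ∈ [0, 1/7) → index 0
j=1: u_1=19/150 ∈ [0, 1/7) → index 0
j=2: u_2=17/75 ∈ [1/7, 13/35) → index 1
j=3: u_3=49/150 ∈ [1/7, 13/35) → index 1
j=4: u_4=32/75 ∈ [13/35, 3/7) → index 3
j=5: u_5=79/150 ∈ [3/7, 4/7) → index 4
j=6: u_6=47/75 ∈ [3/5, 22/35) → index 7
j=7: u_7=109/150 ∈ [22/35, 6/7) → index 8
j=8: u_8=62/75 ∈ [22/35, 6/7) → index 8
j=9: u_9=139/150 ∈ [6/7, 1) → index 9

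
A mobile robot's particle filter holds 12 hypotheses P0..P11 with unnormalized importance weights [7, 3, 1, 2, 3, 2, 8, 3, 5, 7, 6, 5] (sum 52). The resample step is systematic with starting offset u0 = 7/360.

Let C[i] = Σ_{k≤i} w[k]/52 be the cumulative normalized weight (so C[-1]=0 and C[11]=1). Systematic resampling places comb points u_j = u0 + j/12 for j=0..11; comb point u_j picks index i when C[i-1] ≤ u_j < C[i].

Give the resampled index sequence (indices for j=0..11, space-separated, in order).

C = [7/52, 5/26, 11/52, 1/4, 4/13, 9/26, 1/2, 29/52, 17/26, 41/52, 47/52, 1]
j=0: u_0=7/360 ∈ [0, 7/52) → index 0
j=1: u_1=37/360 ∈ [0, 7/52) → index 0
j=2: u_2=67/360 ∈ [7/52, 5/26) → index 1
j=3: u_3=97/360 ∈ [1/4, 4/13) → index 4
j=4: u_4=127/360 ∈ [9/26, 1/2) → index 6
j=5: u_5=157/360 ∈ [9/26, 1/2) → index 6
j=6: u_6=187/360 ∈ [1/2, 29/52) → index 7
j=7: u_7=217/360 ∈ [29/52, 17/26) → index 8
j=8: u_8=247/360 ∈ [17/26, 41/52) → index 9
j=9: u_9=277/360 ∈ [17/26, 41/52) → index 9
j=10: u_10=307/360 ∈ [41/52, 47/52) → index 10
j=11: u_11=337/360 ∈ [47/52, 1) → index 11

0 0 1 4 6 6 7 8 9 9 10 11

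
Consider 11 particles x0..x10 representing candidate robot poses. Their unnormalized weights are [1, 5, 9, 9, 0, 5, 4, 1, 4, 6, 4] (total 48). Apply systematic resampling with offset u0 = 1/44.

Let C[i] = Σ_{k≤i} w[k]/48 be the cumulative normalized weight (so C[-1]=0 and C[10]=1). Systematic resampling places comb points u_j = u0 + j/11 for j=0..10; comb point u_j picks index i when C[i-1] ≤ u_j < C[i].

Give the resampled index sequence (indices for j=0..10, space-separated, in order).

C = [1/48, 1/8, 5/16, 1/2, 1/2, 29/48, 11/16, 17/24, 19/24, 11/12, 1]
j=0: u_0=1/44 ∈ [1/48, 1/8) → index 1
j=1: u_1=5/44 ∈ [1/48, 1/8) → index 1
j=2: u_2=9/44 ∈ [1/8, 5/16) → index 2
j=3: u_3=13/44 ∈ [1/8, 5/16) → index 2
j=4: u_4=17/44 ∈ [5/16, 1/2) → index 3
j=5: u_5=21/44 ∈ [5/16, 1/2) → index 3
j=6: u_6=25/44 ∈ [1/2, 29/48) → index 5
j=7: u_7=29/44 ∈ [29/48, 11/16) → index 6
j=8: u_8=3/4 ∈ [17/24, 19/24) → index 8
j=9: u_9=37/44 ∈ [19/24, 11/12) → index 9
j=10: u_10=41/44 ∈ [11/12, 1) → index 10

1 1 2 2 3 3 5 6 8 9 10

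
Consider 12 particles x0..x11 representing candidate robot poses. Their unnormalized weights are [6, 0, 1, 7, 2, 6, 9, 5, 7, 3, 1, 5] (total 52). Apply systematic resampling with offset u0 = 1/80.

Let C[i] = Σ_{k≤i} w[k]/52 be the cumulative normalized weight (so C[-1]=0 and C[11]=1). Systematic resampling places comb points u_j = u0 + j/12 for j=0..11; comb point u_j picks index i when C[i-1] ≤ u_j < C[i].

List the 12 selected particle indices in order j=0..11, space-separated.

0 0 3 3 5 6 6 6 7 8 9 11

C = [3/26, 3/26, 7/52, 7/26, 4/13, 11/26, 31/52, 9/13, 43/52, 23/26, 47/52, 1]
j=0: u_0=1/80 ∈ [0, 3/26) → index 0
j=1: u_1=23/240 ∈ [0, 3/26) → index 0
j=2: u_2=43/240 ∈ [7/52, 7/26) → index 3
j=3: u_3=21/80 ∈ [7/52, 7/26) → index 3
j=4: u_4=83/240 ∈ [4/13, 11/26) → index 5
j=5: u_5=103/240 ∈ [11/26, 31/52) → index 6
j=6: u_6=41/80 ∈ [11/26, 31/52) → index 6
j=7: u_7=143/240 ∈ [11/26, 31/52) → index 6
j=8: u_8=163/240 ∈ [31/52, 9/13) → index 7
j=9: u_9=61/80 ∈ [9/13, 43/52) → index 8
j=10: u_10=203/240 ∈ [43/52, 23/26) → index 9
j=11: u_11=223/240 ∈ [47/52, 1) → index 11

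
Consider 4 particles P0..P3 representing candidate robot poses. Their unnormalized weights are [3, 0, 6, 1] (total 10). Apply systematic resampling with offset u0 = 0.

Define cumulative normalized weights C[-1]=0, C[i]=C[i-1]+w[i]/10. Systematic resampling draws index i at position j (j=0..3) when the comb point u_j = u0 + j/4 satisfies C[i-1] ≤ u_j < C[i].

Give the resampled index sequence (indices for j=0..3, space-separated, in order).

0 0 2 2

C = [3/10, 3/10, 9/10, 1]
j=0: u_0=0 ∈ [0, 3/10) → index 0
j=1: u_1=1/4 ∈ [0, 3/10) → index 0
j=2: u_2=1/2 ∈ [3/10, 9/10) → index 2
j=3: u_3=3/4 ∈ [3/10, 9/10) → index 2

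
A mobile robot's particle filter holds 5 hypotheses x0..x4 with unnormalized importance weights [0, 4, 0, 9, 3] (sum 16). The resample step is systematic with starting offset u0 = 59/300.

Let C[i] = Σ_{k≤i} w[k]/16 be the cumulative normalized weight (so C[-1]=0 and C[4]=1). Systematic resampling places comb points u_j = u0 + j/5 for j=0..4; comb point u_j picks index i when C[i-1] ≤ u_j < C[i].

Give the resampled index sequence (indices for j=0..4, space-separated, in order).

1 3 3 3 4

C = [0, 1/4, 1/4, 13/16, 1]
j=0: u_0=59/300 ∈ [0, 1/4) → index 1
j=1: u_1=119/300 ∈ [1/4, 13/16) → index 3
j=2: u_2=179/300 ∈ [1/4, 13/16) → index 3
j=3: u_3=239/300 ∈ [1/4, 13/16) → index 3
j=4: u_4=299/300 ∈ [13/16, 1) → index 4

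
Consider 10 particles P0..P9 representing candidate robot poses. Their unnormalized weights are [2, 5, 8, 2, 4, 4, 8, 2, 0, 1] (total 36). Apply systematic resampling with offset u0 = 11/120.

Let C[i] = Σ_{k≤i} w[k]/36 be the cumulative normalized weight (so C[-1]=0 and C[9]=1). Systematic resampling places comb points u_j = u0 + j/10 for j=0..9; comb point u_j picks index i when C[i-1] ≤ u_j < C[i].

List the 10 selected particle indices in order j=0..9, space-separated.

1 1 2 2 4 5 5 6 6 9

C = [1/18, 7/36, 5/12, 17/36, 7/12, 25/36, 11/12, 35/36, 35/36, 1]
j=0: u_0=11/120 ∈ [1/18, 7/36) → index 1
j=1: u_1=23/120 ∈ [1/18, 7/36) → index 1
j=2: u_2=7/24 ∈ [7/36, 5/12) → index 2
j=3: u_3=47/120 ∈ [7/36, 5/12) → index 2
j=4: u_4=59/120 ∈ [17/36, 7/12) → index 4
j=5: u_5=71/120 ∈ [7/12, 25/36) → index 5
j=6: u_6=83/120 ∈ [7/12, 25/36) → index 5
j=7: u_7=19/24 ∈ [25/36, 11/12) → index 6
j=8: u_8=107/120 ∈ [25/36, 11/12) → index 6
j=9: u_9=119/120 ∈ [35/36, 1) → index 9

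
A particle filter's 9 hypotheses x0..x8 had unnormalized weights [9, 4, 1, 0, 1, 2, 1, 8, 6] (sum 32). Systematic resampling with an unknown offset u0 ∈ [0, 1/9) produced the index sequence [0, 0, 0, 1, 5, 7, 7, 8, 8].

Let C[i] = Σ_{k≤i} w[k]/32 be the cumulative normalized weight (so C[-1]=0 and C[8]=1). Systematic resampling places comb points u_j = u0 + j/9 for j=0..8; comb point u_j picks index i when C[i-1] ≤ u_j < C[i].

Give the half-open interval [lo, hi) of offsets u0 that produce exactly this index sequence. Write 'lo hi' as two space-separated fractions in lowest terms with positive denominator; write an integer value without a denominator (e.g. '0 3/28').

5/144 17/288

C = [9/32, 13/32, 7/16, 7/16, 15/32, 17/32, 9/16, 13/16, 1]
j=0 picked index 0: u0 ∈ [0, 9/32)
j=1 picked index 0: u0 ∈ [-1/9, 49/288)
j=2 picked index 0: u0 ∈ [-2/9, 17/288)
j=3 picked index 1: u0 ∈ [-5/96, 7/96)
j=4 picked index 5: u0 ∈ [7/288, 25/288)
j=5 picked index 7: u0 ∈ [1/144, 37/144)
j=6 picked index 7: u0 ∈ [-5/48, 7/48)
j=7 picked index 8: u0 ∈ [5/144, 2/9)
j=8 picked index 8: u0 ∈ [-11/144, 1/9)
intersection: [5/144, 17/288)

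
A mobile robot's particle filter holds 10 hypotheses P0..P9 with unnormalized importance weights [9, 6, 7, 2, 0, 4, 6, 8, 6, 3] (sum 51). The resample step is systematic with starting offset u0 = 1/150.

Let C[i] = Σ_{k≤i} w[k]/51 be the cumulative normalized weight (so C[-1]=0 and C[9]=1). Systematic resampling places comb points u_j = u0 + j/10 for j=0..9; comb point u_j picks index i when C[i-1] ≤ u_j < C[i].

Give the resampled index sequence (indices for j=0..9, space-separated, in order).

C = [3/17, 5/17, 22/51, 8/17, 8/17, 28/51, 2/3, 14/17, 16/17, 1]
j=0: u_0=1/150 ∈ [0, 3/17) → index 0
j=1: u_1=8/75 ∈ [0, 3/17) → index 0
j=2: u_2=31/150 ∈ [3/17, 5/17) → index 1
j=3: u_3=23/75 ∈ [5/17, 22/51) → index 2
j=4: u_4=61/150 ∈ [5/17, 22/51) → index 2
j=5: u_5=38/75 ∈ [8/17, 28/51) → index 5
j=6: u_6=91/150 ∈ [28/51, 2/3) → index 6
j=7: u_7=53/75 ∈ [2/3, 14/17) → index 7
j=8: u_8=121/150 ∈ [2/3, 14/17) → index 7
j=9: u_9=68/75 ∈ [14/17, 16/17) → index 8

0 0 1 2 2 5 6 7 7 8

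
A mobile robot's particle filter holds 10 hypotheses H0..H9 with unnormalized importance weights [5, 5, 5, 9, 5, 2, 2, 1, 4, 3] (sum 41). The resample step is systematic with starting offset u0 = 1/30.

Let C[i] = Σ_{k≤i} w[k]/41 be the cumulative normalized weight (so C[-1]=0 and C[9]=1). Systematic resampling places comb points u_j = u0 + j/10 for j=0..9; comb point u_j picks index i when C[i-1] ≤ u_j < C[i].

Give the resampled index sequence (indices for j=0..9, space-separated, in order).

C = [5/41, 10/41, 15/41, 24/41, 29/41, 31/41, 33/41, 34/41, 38/41, 1]
j=0: u_0=1/30 ∈ [0, 5/41) → index 0
j=1: u_1=2/15 ∈ [5/41, 10/41) → index 1
j=2: u_2=7/30 ∈ [5/41, 10/41) → index 1
j=3: u_3=1/3 ∈ [10/41, 15/41) → index 2
j=4: u_4=13/30 ∈ [15/41, 24/41) → index 3
j=5: u_5=8/15 ∈ [15/41, 24/41) → index 3
j=6: u_6=19/30 ∈ [24/41, 29/41) → index 4
j=7: u_7=11/15 ∈ [29/41, 31/41) → index 5
j=8: u_8=5/6 ∈ [34/41, 38/41) → index 8
j=9: u_9=14/15 ∈ [38/41, 1) → index 9

0 1 1 2 3 3 4 5 8 9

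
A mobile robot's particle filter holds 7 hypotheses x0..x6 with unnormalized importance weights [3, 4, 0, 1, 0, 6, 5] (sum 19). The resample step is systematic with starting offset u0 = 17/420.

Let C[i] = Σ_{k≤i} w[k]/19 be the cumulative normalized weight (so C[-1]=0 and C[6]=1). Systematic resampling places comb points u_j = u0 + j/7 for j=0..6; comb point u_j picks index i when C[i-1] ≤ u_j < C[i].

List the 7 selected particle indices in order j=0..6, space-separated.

0 1 1 5 5 6 6

C = [3/19, 7/19, 7/19, 8/19, 8/19, 14/19, 1]
j=0: u_0=17/420 ∈ [0, 3/19) → index 0
j=1: u_1=11/60 ∈ [3/19, 7/19) → index 1
j=2: u_2=137/420 ∈ [3/19, 7/19) → index 1
j=3: u_3=197/420 ∈ [8/19, 14/19) → index 5
j=4: u_4=257/420 ∈ [8/19, 14/19) → index 5
j=5: u_5=317/420 ∈ [14/19, 1) → index 6
j=6: u_6=377/420 ∈ [14/19, 1) → index 6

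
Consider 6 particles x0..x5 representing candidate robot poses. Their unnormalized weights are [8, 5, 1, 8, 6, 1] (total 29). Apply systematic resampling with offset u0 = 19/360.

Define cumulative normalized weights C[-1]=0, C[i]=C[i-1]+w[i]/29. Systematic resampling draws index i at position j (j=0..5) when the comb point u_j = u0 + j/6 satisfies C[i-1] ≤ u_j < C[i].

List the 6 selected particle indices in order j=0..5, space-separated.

0 0 1 3 3 4

C = [8/29, 13/29, 14/29, 22/29, 28/29, 1]
j=0: u_0=19/360 ∈ [0, 8/29) → index 0
j=1: u_1=79/360 ∈ [0, 8/29) → index 0
j=2: u_2=139/360 ∈ [8/29, 13/29) → index 1
j=3: u_3=199/360 ∈ [14/29, 22/29) → index 3
j=4: u_4=259/360 ∈ [14/29, 22/29) → index 3
j=5: u_5=319/360 ∈ [22/29, 28/29) → index 4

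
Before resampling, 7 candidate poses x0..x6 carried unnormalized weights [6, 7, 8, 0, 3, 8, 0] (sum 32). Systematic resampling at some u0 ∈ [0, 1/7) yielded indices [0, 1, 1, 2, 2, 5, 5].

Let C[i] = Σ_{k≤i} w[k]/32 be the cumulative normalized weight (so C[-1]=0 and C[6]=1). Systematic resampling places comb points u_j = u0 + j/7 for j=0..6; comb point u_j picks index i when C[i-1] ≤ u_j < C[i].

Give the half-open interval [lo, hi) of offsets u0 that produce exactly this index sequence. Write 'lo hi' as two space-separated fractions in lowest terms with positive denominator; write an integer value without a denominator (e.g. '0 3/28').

C = [3/16, 13/32, 21/32, 21/32, 3/4, 1, 1]
j=0 picked index 0: u0 ∈ [0, 3/16)
j=1 picked index 1: u0 ∈ [5/112, 59/224)
j=2 picked index 1: u0 ∈ [-11/112, 27/224)
j=3 picked index 2: u0 ∈ [-5/224, 51/224)
j=4 picked index 2: u0 ∈ [-37/224, 19/224)
j=5 picked index 5: u0 ∈ [1/28, 2/7)
j=6 picked index 5: u0 ∈ [-3/28, 1/7)
intersection: [5/112, 19/224)

5/112 19/224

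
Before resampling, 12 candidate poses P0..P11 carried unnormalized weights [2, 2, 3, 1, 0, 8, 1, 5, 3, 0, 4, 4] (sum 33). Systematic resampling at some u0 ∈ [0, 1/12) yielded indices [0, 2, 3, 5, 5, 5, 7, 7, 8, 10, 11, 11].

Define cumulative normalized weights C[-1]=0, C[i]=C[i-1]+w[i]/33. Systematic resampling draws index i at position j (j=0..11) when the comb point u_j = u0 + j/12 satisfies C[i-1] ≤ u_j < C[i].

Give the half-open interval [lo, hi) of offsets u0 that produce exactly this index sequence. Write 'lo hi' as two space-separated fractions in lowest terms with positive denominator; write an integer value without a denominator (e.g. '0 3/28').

C = [2/33, 4/33, 7/33, 8/33, 8/33, 16/33, 17/33, 2/3, 25/33, 25/33, 29/33, 1]
j=0 picked index 0: u0 ∈ [0, 2/33)
j=1 picked index 2: u0 ∈ [5/132, 17/132)
j=2 picked index 3: u0 ∈ [1/22, 5/66)
j=3 picked index 5: u0 ∈ [-1/132, 31/132)
j=4 picked index 5: u0 ∈ [-1/11, 5/33)
j=5 picked index 5: u0 ∈ [-23/132, 3/44)
j=6 picked index 7: u0 ∈ [1/66, 1/6)
j=7 picked index 7: u0 ∈ [-3/44, 1/12)
j=8 picked index 8: u0 ∈ [0, 1/11)
j=9 picked index 10: u0 ∈ [1/132, 17/132)
j=10 picked index 11: u0 ∈ [1/22, 1/6)
j=11 picked index 11: u0 ∈ [-5/132, 1/12)
intersection: [1/22, 2/33)

1/22 2/33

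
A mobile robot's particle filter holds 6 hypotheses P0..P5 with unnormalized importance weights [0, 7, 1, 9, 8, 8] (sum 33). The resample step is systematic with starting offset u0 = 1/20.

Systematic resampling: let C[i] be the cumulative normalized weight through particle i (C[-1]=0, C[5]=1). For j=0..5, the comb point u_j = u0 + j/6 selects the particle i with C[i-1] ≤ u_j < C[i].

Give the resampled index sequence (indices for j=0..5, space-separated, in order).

C = [0, 7/33, 8/33, 17/33, 25/33, 1]
j=0: u_0=1/20 ∈ [0, 7/33) → index 1
j=1: u_1=13/60 ∈ [7/33, 8/33) → index 2
j=2: u_2=23/60 ∈ [8/33, 17/33) → index 3
j=3: u_3=11/20 ∈ [17/33, 25/33) → index 4
j=4: u_4=43/60 ∈ [17/33, 25/33) → index 4
j=5: u_5=53/60 ∈ [25/33, 1) → index 5

1 2 3 4 4 5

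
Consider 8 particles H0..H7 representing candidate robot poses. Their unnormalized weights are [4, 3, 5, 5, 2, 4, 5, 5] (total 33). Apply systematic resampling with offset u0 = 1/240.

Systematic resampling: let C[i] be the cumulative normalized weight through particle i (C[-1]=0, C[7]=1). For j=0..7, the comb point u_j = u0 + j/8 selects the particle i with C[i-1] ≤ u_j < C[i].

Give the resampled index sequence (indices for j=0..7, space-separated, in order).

C = [4/33, 7/33, 4/11, 17/33, 19/33, 23/33, 28/33, 1]
j=0: u_0=1/240 ∈ [0, 4/33) → index 0
j=1: u_1=31/240 ∈ [4/33, 7/33) → index 1
j=2: u_2=61/240 ∈ [7/33, 4/11) → index 2
j=3: u_3=91/240 ∈ [4/11, 17/33) → index 3
j=4: u_4=121/240 ∈ [4/11, 17/33) → index 3
j=5: u_5=151/240 ∈ [19/33, 23/33) → index 5
j=6: u_6=181/240 ∈ [23/33, 28/33) → index 6
j=7: u_7=211/240 ∈ [28/33, 1) → index 7

0 1 2 3 3 5 6 7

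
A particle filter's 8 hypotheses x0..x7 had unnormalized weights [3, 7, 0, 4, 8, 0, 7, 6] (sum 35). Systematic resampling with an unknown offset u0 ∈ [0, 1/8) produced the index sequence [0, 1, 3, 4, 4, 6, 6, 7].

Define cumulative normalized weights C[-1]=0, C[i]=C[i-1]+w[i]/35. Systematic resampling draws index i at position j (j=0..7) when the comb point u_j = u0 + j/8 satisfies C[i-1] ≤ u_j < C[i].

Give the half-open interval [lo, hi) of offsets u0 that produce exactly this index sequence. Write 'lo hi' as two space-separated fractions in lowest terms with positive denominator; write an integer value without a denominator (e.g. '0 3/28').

1/28 11/140

C = [3/35, 2/7, 2/7, 2/5, 22/35, 22/35, 29/35, 1]
j=0 picked index 0: u0 ∈ [0, 3/35)
j=1 picked index 1: u0 ∈ [-11/280, 9/56)
j=2 picked index 3: u0 ∈ [1/28, 3/20)
j=3 picked index 4: u0 ∈ [1/40, 71/280)
j=4 picked index 4: u0 ∈ [-1/10, 9/70)
j=5 picked index 6: u0 ∈ [1/280, 57/280)
j=6 picked index 6: u0 ∈ [-17/140, 11/140)
j=7 picked index 7: u0 ∈ [-13/280, 1/8)
intersection: [1/28, 11/140)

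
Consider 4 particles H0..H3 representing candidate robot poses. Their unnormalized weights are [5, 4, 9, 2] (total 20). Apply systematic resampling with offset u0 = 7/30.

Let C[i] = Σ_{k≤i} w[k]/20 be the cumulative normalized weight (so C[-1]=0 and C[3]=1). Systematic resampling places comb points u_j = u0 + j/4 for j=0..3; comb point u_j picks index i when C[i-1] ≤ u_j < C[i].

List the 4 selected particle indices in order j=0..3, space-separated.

C = [1/4, 9/20, 9/10, 1]
j=0: u_0=7/30 ∈ [0, 1/4) → index 0
j=1: u_1=29/60 ∈ [9/20, 9/10) → index 2
j=2: u_2=11/15 ∈ [9/20, 9/10) → index 2
j=3: u_3=59/60 ∈ [9/10, 1) → index 3

0 2 2 3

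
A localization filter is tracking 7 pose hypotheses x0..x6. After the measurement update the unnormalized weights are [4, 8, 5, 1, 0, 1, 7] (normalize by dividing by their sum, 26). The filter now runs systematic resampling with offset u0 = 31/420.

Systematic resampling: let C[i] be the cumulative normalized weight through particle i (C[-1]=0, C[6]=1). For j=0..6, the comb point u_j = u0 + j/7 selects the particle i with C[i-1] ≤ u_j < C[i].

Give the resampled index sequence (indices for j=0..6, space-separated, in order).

C = [2/13, 6/13, 17/26, 9/13, 9/13, 19/26, 1]
j=0: u_0=31/420 ∈ [0, 2/13) → index 0
j=1: u_1=13/60 ∈ [2/13, 6/13) → index 1
j=2: u_2=151/420 ∈ [2/13, 6/13) → index 1
j=3: u_3=211/420 ∈ [6/13, 17/26) → index 2
j=4: u_4=271/420 ∈ [6/13, 17/26) → index 2
j=5: u_5=331/420 ∈ [19/26, 1) → index 6
j=6: u_6=391/420 ∈ [19/26, 1) → index 6

0 1 1 2 2 6 6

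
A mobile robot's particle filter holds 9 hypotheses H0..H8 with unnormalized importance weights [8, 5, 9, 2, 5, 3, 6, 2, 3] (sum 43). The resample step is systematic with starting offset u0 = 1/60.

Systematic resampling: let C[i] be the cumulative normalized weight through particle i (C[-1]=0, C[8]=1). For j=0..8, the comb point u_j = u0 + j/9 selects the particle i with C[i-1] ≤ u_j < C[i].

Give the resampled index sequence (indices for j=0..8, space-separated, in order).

0 0 1 2 2 4 5 6 7

C = [8/43, 13/43, 22/43, 24/43, 29/43, 32/43, 38/43, 40/43, 1]
j=0: u_0=1/60 ∈ [0, 8/43) → index 0
j=1: u_1=23/180 ∈ [0, 8/43) → index 0
j=2: u_2=43/180 ∈ [8/43, 13/43) → index 1
j=3: u_3=7/20 ∈ [13/43, 22/43) → index 2
j=4: u_4=83/180 ∈ [13/43, 22/43) → index 2
j=5: u_5=103/180 ∈ [24/43, 29/43) → index 4
j=6: u_6=41/60 ∈ [29/43, 32/43) → index 5
j=7: u_7=143/180 ∈ [32/43, 38/43) → index 6
j=8: u_8=163/180 ∈ [38/43, 40/43) → index 7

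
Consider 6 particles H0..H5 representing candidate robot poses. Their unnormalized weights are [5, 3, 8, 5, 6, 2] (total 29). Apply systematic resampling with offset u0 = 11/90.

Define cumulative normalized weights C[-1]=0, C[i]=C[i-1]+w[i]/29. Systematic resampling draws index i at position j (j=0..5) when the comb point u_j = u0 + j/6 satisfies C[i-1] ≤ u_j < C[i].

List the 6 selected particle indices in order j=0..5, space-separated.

0 2 2 3 4 5

C = [5/29, 8/29, 16/29, 21/29, 27/29, 1]
j=0: u_0=11/90 ∈ [0, 5/29) → index 0
j=1: u_1=13/45 ∈ [8/29, 16/29) → index 2
j=2: u_2=41/90 ∈ [8/29, 16/29) → index 2
j=3: u_3=28/45 ∈ [16/29, 21/29) → index 3
j=4: u_4=71/90 ∈ [21/29, 27/29) → index 4
j=5: u_5=43/45 ∈ [27/29, 1) → index 5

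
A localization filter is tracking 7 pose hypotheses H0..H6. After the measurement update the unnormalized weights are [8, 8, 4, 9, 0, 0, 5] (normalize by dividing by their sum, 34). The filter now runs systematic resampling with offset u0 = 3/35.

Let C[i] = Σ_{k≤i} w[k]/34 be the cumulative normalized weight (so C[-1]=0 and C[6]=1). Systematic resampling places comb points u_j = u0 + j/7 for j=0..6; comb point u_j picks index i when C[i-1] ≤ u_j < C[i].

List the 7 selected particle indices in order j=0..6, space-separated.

0 0 1 2 3 3 6

C = [4/17, 8/17, 10/17, 29/34, 29/34, 29/34, 1]
j=0: u_0=3/35 ∈ [0, 4/17) → index 0
j=1: u_1=8/35 ∈ [0, 4/17) → index 0
j=2: u_2=13/35 ∈ [4/17, 8/17) → index 1
j=3: u_3=18/35 ∈ [8/17, 10/17) → index 2
j=4: u_4=23/35 ∈ [10/17, 29/34) → index 3
j=5: u_5=4/5 ∈ [10/17, 29/34) → index 3
j=6: u_6=33/35 ∈ [29/34, 1) → index 6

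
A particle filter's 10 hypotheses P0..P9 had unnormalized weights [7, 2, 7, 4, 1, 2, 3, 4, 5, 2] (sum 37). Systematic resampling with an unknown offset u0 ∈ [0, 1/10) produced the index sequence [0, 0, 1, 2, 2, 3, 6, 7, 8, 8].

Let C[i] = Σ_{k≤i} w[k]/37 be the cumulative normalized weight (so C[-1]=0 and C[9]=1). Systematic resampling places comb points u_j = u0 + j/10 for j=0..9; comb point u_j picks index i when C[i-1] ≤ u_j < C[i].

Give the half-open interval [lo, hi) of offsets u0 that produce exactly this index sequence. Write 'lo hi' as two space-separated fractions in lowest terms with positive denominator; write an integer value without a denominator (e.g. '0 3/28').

4/185 6/185

C = [7/37, 9/37, 16/37, 20/37, 21/37, 23/37, 26/37, 30/37, 35/37, 1]
j=0 picked index 0: u0 ∈ [0, 7/37)
j=1 picked index 0: u0 ∈ [-1/10, 33/370)
j=2 picked index 1: u0 ∈ [-2/185, 8/185)
j=3 picked index 2: u0 ∈ [-21/370, 49/370)
j=4 picked index 2: u0 ∈ [-29/185, 6/185)
j=5 picked index 3: u0 ∈ [-5/74, 3/74)
j=6 picked index 6: u0 ∈ [4/185, 19/185)
j=7 picked index 7: u0 ∈ [1/370, 41/370)
j=8 picked index 8: u0 ∈ [2/185, 27/185)
j=9 picked index 8: u0 ∈ [-33/370, 17/370)
intersection: [4/185, 6/185)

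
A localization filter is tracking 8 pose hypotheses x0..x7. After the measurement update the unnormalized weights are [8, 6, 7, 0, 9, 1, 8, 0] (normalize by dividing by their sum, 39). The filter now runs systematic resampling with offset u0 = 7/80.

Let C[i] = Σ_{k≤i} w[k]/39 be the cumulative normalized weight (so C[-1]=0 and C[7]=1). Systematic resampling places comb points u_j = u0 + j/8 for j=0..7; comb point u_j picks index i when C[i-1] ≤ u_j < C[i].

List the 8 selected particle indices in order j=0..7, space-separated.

C = [8/39, 14/39, 7/13, 7/13, 10/13, 31/39, 1, 1]
j=0: u_0=7/80 ∈ [0, 8/39) → index 0
j=1: u_1=17/80 ∈ [8/39, 14/39) → index 1
j=2: u_2=27/80 ∈ [8/39, 14/39) → index 1
j=3: u_3=37/80 ∈ [14/39, 7/13) → index 2
j=4: u_4=47/80 ∈ [7/13, 10/13) → index 4
j=5: u_5=57/80 ∈ [7/13, 10/13) → index 4
j=6: u_6=67/80 ∈ [31/39, 1) → index 6
j=7: u_7=77/80 ∈ [31/39, 1) → index 6

0 1 1 2 4 4 6 6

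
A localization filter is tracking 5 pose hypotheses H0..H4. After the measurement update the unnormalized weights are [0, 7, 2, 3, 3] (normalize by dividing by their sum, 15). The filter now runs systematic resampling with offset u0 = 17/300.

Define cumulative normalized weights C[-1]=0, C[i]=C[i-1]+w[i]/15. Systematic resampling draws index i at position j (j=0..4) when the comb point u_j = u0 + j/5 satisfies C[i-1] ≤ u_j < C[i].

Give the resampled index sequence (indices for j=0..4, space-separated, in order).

C = [0, 7/15, 3/5, 4/5, 1]
j=0: u_0=17/300 ∈ [0, 7/15) → index 1
j=1: u_1=77/300 ∈ [0, 7/15) → index 1
j=2: u_2=137/300 ∈ [0, 7/15) → index 1
j=3: u_3=197/300 ∈ [3/5, 4/5) → index 3
j=4: u_4=257/300 ∈ [4/5, 1) → index 4

1 1 1 3 4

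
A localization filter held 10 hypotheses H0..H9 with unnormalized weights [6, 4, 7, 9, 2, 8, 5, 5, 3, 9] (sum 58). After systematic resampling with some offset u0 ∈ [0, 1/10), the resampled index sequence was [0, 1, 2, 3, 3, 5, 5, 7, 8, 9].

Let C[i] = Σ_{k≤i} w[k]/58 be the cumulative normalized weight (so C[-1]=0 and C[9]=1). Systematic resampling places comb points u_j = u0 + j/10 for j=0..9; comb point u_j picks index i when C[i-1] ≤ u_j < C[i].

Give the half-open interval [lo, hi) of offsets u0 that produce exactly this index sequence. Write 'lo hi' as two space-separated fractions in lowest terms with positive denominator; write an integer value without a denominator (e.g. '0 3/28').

1/145 3/145

C = [3/29, 5/29, 17/58, 13/29, 14/29, 18/29, 41/58, 23/29, 49/58, 1]
j=0 picked index 0: u0 ∈ [0, 3/29)
j=1 picked index 1: u0 ∈ [1/290, 21/290)
j=2 picked index 2: u0 ∈ [-4/145, 27/290)
j=3 picked index 3: u0 ∈ [-1/145, 43/290)
j=4 picked index 3: u0 ∈ [-31/290, 7/145)
j=5 picked index 5: u0 ∈ [-1/58, 7/58)
j=6 picked index 5: u0 ∈ [-17/145, 3/145)
j=7 picked index 7: u0 ∈ [1/145, 27/290)
j=8 picked index 8: u0 ∈ [-1/145, 13/290)
j=9 picked index 9: u0 ∈ [-8/145, 1/10)
intersection: [1/145, 3/145)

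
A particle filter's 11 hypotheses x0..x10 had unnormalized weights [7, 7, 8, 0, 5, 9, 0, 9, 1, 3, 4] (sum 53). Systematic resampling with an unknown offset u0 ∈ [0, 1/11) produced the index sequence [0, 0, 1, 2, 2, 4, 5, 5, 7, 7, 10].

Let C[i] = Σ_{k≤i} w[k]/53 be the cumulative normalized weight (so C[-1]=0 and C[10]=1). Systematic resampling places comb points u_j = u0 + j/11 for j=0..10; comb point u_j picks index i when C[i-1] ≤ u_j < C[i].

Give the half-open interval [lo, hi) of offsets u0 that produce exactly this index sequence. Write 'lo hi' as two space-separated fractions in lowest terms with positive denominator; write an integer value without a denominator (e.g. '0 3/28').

C = [7/53, 14/53, 22/53, 22/53, 27/53, 36/53, 36/53, 45/53, 46/53, 49/53, 1]
j=0 picked index 0: u0 ∈ [0, 7/53)
j=1 picked index 0: u0 ∈ [-1/11, 24/583)
j=2 picked index 1: u0 ∈ [-29/583, 48/583)
j=3 picked index 2: u0 ∈ [-5/583, 83/583)
j=4 picked index 2: u0 ∈ [-58/583, 30/583)
j=5 picked index 4: u0 ∈ [-23/583, 32/583)
j=6 picked index 5: u0 ∈ [-21/583, 78/583)
j=7 picked index 5: u0 ∈ [-74/583, 25/583)
j=8 picked index 7: u0 ∈ [-28/583, 71/583)
j=9 picked index 7: u0 ∈ [-81/583, 18/583)
j=10 picked index 10: u0 ∈ [9/583, 1/11)
intersection: [9/583, 18/583)

9/583 18/583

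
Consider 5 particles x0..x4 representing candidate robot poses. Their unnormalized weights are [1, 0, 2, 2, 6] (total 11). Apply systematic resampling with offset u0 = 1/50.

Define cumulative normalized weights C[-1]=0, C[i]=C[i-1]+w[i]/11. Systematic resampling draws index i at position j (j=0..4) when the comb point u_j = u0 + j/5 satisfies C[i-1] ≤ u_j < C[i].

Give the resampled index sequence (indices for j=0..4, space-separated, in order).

C = [1/11, 1/11, 3/11, 5/11, 1]
j=0: u_0=1/50 ∈ [0, 1/11) → index 0
j=1: u_1=11/50 ∈ [1/11, 3/11) → index 2
j=2: u_2=21/50 ∈ [3/11, 5/11) → index 3
j=3: u_3=31/50 ∈ [5/11, 1) → index 4
j=4: u_4=41/50 ∈ [5/11, 1) → index 4

0 2 3 4 4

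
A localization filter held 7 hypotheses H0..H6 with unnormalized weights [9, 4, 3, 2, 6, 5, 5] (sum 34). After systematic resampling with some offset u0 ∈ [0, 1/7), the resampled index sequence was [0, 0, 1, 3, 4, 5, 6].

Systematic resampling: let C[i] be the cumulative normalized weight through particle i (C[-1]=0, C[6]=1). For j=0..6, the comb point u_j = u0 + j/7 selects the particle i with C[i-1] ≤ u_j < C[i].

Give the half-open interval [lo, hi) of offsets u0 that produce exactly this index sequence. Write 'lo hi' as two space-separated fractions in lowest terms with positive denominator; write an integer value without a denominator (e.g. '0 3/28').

C = [9/34, 13/34, 8/17, 9/17, 12/17, 29/34, 1]
j=0 picked index 0: u0 ∈ [0, 9/34)
j=1 picked index 0: u0 ∈ [-1/7, 29/238)
j=2 picked index 1: u0 ∈ [-5/238, 23/238)
j=3 picked index 3: u0 ∈ [5/119, 12/119)
j=4 picked index 4: u0 ∈ [-5/119, 16/119)
j=5 picked index 5: u0 ∈ [-1/119, 33/238)
j=6 picked index 6: u0 ∈ [-1/238, 1/7)
intersection: [5/119, 23/238)

5/119 23/238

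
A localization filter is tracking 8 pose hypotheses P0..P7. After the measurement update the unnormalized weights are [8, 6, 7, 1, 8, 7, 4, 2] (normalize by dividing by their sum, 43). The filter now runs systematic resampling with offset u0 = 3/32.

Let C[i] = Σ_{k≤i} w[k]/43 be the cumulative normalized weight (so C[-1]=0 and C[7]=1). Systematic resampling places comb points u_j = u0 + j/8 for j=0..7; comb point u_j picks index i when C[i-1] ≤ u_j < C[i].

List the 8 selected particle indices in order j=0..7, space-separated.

0 1 2 2 4 5 5 7

C = [8/43, 14/43, 21/43, 22/43, 30/43, 37/43, 41/43, 1]
j=0: u_0=3/32 ∈ [0, 8/43) → index 0
j=1: u_1=7/32 ∈ [8/43, 14/43) → index 1
j=2: u_2=11/32 ∈ [14/43, 21/43) → index 2
j=3: u_3=15/32 ∈ [14/43, 21/43) → index 2
j=4: u_4=19/32 ∈ [22/43, 30/43) → index 4
j=5: u_5=23/32 ∈ [30/43, 37/43) → index 5
j=6: u_6=27/32 ∈ [30/43, 37/43) → index 5
j=7: u_7=31/32 ∈ [41/43, 1) → index 7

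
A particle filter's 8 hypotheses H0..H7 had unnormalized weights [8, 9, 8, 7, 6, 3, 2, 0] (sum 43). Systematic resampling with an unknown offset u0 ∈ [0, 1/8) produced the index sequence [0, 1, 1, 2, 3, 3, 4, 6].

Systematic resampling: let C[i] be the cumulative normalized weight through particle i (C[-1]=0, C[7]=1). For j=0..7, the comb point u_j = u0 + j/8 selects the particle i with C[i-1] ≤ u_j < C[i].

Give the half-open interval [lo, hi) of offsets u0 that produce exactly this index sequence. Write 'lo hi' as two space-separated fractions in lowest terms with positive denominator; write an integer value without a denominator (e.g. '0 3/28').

7/86 41/344

C = [8/43, 17/43, 25/43, 32/43, 38/43, 41/43, 1, 1]
j=0 picked index 0: u0 ∈ [0, 8/43)
j=1 picked index 1: u0 ∈ [21/344, 93/344)
j=2 picked index 1: u0 ∈ [-11/172, 25/172)
j=3 picked index 2: u0 ∈ [7/344, 71/344)
j=4 picked index 3: u0 ∈ [7/86, 21/86)
j=5 picked index 3: u0 ∈ [-15/344, 41/344)
j=6 picked index 4: u0 ∈ [-1/172, 23/172)
j=7 picked index 6: u0 ∈ [27/344, 1/8)
intersection: [7/86, 41/344)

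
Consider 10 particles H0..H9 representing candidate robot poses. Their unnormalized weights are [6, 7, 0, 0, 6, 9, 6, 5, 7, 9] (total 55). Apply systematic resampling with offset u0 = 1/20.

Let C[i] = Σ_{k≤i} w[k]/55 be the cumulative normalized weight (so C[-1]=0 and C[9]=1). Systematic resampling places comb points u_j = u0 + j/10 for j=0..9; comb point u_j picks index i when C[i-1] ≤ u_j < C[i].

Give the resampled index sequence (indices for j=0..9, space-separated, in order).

0 1 4 5 5 6 7 8 9 9

C = [6/55, 13/55, 13/55, 13/55, 19/55, 28/55, 34/55, 39/55, 46/55, 1]
j=0: u_0=1/20 ∈ [0, 6/55) → index 0
j=1: u_1=3/20 ∈ [6/55, 13/55) → index 1
j=2: u_2=1/4 ∈ [13/55, 19/55) → index 4
j=3: u_3=7/20 ∈ [19/55, 28/55) → index 5
j=4: u_4=9/20 ∈ [19/55, 28/55) → index 5
j=5: u_5=11/20 ∈ [28/55, 34/55) → index 6
j=6: u_6=13/20 ∈ [34/55, 39/55) → index 7
j=7: u_7=3/4 ∈ [39/55, 46/55) → index 8
j=8: u_8=17/20 ∈ [46/55, 1) → index 9
j=9: u_9=19/20 ∈ [46/55, 1) → index 9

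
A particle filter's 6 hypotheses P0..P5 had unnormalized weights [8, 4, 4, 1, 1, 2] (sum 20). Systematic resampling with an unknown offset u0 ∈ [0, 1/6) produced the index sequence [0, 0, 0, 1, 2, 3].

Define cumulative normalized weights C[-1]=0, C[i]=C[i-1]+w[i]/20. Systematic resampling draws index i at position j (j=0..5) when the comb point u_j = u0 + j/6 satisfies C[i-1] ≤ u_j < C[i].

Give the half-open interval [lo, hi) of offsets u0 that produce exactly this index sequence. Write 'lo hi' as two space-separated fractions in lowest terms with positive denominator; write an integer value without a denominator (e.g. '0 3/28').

0 1/60

C = [2/5, 3/5, 4/5, 17/20, 9/10, 1]
j=0 picked index 0: u0 ∈ [0, 2/5)
j=1 picked index 0: u0 ∈ [-1/6, 7/30)
j=2 picked index 0: u0 ∈ [-1/3, 1/15)
j=3 picked index 1: u0 ∈ [-1/10, 1/10)
j=4 picked index 2: u0 ∈ [-1/15, 2/15)
j=5 picked index 3: u0 ∈ [-1/30, 1/60)
intersection: [0, 1/60)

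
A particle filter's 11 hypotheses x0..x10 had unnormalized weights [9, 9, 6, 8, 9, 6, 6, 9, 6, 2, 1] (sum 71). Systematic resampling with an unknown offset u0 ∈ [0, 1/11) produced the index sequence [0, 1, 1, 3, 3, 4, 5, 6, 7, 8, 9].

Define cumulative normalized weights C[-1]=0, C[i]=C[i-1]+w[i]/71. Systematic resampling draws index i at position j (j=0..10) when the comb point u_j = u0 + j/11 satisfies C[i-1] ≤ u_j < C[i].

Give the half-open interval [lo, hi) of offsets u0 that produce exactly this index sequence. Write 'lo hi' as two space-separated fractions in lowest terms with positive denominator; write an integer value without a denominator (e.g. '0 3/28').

51/781 56/781

C = [9/71, 18/71, 24/71, 32/71, 41/71, 47/71, 53/71, 62/71, 68/71, 70/71, 1]
j=0 picked index 0: u0 ∈ [0, 9/71)
j=1 picked index 1: u0 ∈ [28/781, 127/781)
j=2 picked index 1: u0 ∈ [-43/781, 56/781)
j=3 picked index 3: u0 ∈ [51/781, 139/781)
j=4 picked index 3: u0 ∈ [-20/781, 68/781)
j=5 picked index 4: u0 ∈ [-3/781, 96/781)
j=6 picked index 5: u0 ∈ [25/781, 91/781)
j=7 picked index 6: u0 ∈ [20/781, 86/781)
j=8 picked index 7: u0 ∈ [15/781, 114/781)
j=9 picked index 8: u0 ∈ [43/781, 109/781)
j=10 picked index 9: u0 ∈ [38/781, 60/781)
intersection: [51/781, 56/781)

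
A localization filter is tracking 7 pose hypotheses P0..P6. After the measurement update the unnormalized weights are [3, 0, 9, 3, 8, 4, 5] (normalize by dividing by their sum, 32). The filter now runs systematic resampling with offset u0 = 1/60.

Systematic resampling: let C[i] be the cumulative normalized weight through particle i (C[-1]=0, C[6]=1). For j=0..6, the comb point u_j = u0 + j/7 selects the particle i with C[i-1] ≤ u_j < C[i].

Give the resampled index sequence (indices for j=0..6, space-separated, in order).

0 2 2 3 4 5 6

C = [3/32, 3/32, 3/8, 15/32, 23/32, 27/32, 1]
j=0: u_0=1/60 ∈ [0, 3/32) → index 0
j=1: u_1=67/420 ∈ [3/32, 3/8) → index 2
j=2: u_2=127/420 ∈ [3/32, 3/8) → index 2
j=3: u_3=187/420 ∈ [3/8, 15/32) → index 3
j=4: u_4=247/420 ∈ [15/32, 23/32) → index 4
j=5: u_5=307/420 ∈ [23/32, 27/32) → index 5
j=6: u_6=367/420 ∈ [27/32, 1) → index 6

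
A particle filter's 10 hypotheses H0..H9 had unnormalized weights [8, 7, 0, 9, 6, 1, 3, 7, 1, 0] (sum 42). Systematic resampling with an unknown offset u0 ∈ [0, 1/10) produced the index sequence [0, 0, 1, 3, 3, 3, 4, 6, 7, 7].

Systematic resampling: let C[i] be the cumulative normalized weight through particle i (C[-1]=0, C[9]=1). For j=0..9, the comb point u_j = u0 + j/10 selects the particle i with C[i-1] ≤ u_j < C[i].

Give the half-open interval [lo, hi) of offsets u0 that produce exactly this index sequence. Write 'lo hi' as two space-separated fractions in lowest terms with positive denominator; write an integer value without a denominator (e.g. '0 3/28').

C = [4/21, 5/14, 5/14, 4/7, 5/7, 31/42, 17/21, 41/42, 1, 1]
j=0 picked index 0: u0 ∈ [0, 4/21)
j=1 picked index 0: u0 ∈ [-1/10, 19/210)
j=2 picked index 1: u0 ∈ [-1/105, 11/70)
j=3 picked index 3: u0 ∈ [2/35, 19/70)
j=4 picked index 3: u0 ∈ [-3/70, 6/35)
j=5 picked index 3: u0 ∈ [-1/7, 1/14)
j=6 picked index 4: u0 ∈ [-1/35, 4/35)
j=7 picked index 6: u0 ∈ [4/105, 23/210)
j=8 picked index 7: u0 ∈ [1/105, 37/210)
j=9 picked index 7: u0 ∈ [-19/210, 8/105)
intersection: [2/35, 1/14)

2/35 1/14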